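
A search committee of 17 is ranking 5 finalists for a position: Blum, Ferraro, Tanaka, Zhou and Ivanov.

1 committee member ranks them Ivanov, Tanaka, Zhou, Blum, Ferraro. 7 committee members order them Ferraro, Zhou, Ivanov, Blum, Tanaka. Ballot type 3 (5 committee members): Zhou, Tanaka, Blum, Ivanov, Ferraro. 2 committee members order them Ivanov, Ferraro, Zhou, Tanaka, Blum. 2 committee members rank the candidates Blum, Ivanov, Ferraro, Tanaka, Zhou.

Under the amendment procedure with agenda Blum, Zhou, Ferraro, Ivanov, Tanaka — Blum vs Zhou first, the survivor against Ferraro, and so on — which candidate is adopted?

Ivanov

Round 1: Blum vs Zhou — 2–15, Zhou advances.
Round 2: Zhou vs Ferraro — 6–11, Ferraro advances.
Round 3: Ferraro vs Ivanov — 7–10, Ivanov advances.
Round 4: Ivanov vs Tanaka — 12–5, Ivanov advances.
Ivanov survives the agenda.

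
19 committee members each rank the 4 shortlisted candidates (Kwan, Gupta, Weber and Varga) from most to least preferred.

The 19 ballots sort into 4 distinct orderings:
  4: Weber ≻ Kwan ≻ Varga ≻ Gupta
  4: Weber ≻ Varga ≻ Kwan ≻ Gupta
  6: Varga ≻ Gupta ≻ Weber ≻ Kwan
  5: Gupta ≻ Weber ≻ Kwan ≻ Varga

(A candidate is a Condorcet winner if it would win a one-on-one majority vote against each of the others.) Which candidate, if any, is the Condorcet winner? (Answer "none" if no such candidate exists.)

none

Check each pair by majority over 19 ballots:
Kwan vs Gupta: Gupta, 11–8.
Kwan vs Weber: Weber wins 19–0.
Kwan vs Varga: Varga, 10–9.
Gupta vs Weber: Gupta, 11–8.
Gupta–Varga: Varga 14–5.
Weber–Varga: Weber 13–6.
Every candidate loses at least once (Kwan loses to Gupta; Gupta loses to Varga; Weber loses to Gupta; Varga loses to Weber). The majority relation contains the cycle Gupta → Weber → Varga → Gupta, so there is no Condorcet winner.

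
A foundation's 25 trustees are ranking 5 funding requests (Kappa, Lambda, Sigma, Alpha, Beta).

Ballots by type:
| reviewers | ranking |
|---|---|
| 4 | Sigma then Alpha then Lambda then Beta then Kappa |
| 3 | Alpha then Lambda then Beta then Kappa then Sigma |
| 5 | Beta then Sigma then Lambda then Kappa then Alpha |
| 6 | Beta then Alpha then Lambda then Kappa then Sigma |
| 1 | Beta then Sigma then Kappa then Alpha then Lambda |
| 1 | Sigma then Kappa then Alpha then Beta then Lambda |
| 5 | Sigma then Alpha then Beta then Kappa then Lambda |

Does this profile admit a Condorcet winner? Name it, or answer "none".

none

Head-to-head results (25 reviewers):
Kappa vs Lambda: 7 to 18, Lambda.
Kappa vs Sigma: Kappa is ranked higher on 3+6 = 9 ballots, Sigma on 16. Sigma wins 16–9.
Kappa vs Alpha: Kappa is ranked higher on 5+1+1 = 7 ballots, Alpha on 18. Alpha wins 18–7.
Kappa vs Beta: Kappa is ranked higher on 1 ballot, Beta on 24. Beta wins 24–1.
Lambda vs Sigma: 9 to 16, Sigma.
Lambda vs Alpha: Lambda preferred on 5 ballots; Alpha wins 20–5.
Lambda vs Beta: Lambda is ranked higher on 4+3 = 7 ballots, Beta on 18. Beta wins 18–7.
Sigma vs Alpha: Sigma is ranked higher on 4+5+1+1+5 = 16 ballots, Alpha on 9. Sigma wins 16–9.
Sigma vs Beta: 10 to 15, Beta.
Alpha vs Beta: 13 to 12, Alpha.
No project is unbeaten: Kappa loses to Lambda; Lambda loses to Sigma; Sigma loses to Beta; Alpha loses to Sigma; Beta loses to Alpha. In particular Sigma > Alpha > Beta > Sigma is a majority cycle — no Condorcet winner exists.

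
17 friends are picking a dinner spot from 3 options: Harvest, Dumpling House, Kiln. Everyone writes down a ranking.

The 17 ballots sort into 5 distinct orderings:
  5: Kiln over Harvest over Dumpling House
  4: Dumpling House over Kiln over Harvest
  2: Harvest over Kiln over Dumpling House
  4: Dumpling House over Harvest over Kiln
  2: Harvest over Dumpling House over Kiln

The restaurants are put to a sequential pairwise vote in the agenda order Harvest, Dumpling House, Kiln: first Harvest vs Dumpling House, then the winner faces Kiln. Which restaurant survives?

Kiln

Round 1: Harvest vs Dumpling House — 9–8, Harvest advances.
Round 2: Harvest vs Kiln — 8–9, Kiln advances.
Kiln survives the agenda.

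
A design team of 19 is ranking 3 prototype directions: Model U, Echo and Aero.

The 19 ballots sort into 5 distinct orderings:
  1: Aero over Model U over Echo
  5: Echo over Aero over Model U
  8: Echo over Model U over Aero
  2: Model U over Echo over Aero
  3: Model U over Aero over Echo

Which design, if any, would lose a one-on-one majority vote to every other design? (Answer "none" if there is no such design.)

Aero

Head-to-head results (19 engineers):
Model U vs Echo: 1+2+3 = 6 for Model U, 13 for Echo — Echo by 13–6.
Model U–Aero: Model U 13–6.
Echo vs Aero: Echo is ranked higher on 5+8+2 = 15 ballots, Aero on 4. Echo wins 15–4.
Aero loses to every other design — it is the Condorcet loser.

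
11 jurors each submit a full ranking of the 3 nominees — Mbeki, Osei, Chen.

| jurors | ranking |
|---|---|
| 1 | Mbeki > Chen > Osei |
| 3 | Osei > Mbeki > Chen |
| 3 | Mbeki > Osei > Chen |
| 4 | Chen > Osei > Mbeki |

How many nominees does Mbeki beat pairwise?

Mbeki against each rival (11 jurors):
Mbeki vs Osei: 1+3 = 4 for Mbeki, 7 for Osei — Osei by 7–4.
Mbeki vs Chen: Mbeki wins 7–4.
Mbeki beats Chen; loses to Osei — 1 pairwise win.

1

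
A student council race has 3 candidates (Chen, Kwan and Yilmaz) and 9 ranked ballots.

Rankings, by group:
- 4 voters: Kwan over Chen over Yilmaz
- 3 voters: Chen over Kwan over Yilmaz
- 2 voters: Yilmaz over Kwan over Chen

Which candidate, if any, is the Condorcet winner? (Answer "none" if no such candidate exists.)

Kwan

Head-to-head results (9 voters):
Chen vs Kwan: Chen is ranked higher on 3 ballots, Kwan on 6. Kwan wins 6–3.
Chen vs Yilmaz: 7 to 2, Chen.
Kwan vs Yilmaz: Kwan is ranked higher on 4+3 = 7 ballots, Yilmaz on 2. Kwan wins 7–2.
Kwan beats each of Chen, Yilmaz — Kwan is the Condorcet winner.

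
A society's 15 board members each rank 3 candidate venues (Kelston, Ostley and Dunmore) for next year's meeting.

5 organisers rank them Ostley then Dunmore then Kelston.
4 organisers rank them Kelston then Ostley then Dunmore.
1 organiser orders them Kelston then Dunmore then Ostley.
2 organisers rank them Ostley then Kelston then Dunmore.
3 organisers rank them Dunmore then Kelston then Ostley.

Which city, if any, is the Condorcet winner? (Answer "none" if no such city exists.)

none

Pairwise majorities:
Kelston vs Ostley: Kelston is ranked higher on 4+1+3 = 8 ballots, Ostley on 7. Kelston wins 8–7.
Kelston vs Dunmore: Kelston is ranked higher on 4+1+2 = 7 ballots, Dunmore on 8. Dunmore wins 8–7.
Ostley vs Dunmore: Ostley is ranked higher on 5+4+2 = 11 ballots, Dunmore on 4. Ostley wins 11–4.
No city is unbeaten: Kelston loses to Dunmore; Ostley loses to Kelston; Dunmore loses to Ostley. In particular Kelston beats Ostley beats Dunmore beats Kelston is a majority cycle — no Condorcet winner exists.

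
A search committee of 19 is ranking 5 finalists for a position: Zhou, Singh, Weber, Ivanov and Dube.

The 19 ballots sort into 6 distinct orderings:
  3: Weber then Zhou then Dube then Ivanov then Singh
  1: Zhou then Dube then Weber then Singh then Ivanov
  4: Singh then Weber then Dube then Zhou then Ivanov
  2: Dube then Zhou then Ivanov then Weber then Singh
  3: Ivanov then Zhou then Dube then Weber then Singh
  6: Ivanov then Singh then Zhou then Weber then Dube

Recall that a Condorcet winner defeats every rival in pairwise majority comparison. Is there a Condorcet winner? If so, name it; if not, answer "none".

none

Pairwise majorities:
Zhou vs Singh: 9 to 10, Singh.
Zhou vs Weber: Zhou preferred on 1+2+3+6 = 12 ballots; Zhou wins 12–7.
Zhou vs Ivanov: Zhou, 10–9.
Zhou vs Dube: Zhou preferred on 3+1+3+6 = 13 ballots; Zhou wins 13–6.
Singh vs Weber: Singh wins 10–9.
Singh vs Ivanov: 5 to 14, Ivanov.
Singh–Dube: Singh 10–9.
Weber vs Ivanov: Ivanov, 11–8.
Weber vs Dube: Weber wins 13–6.
Ivanov–Dube: Dube 10–9.
Every candidate loses at least once (Zhou loses to Singh; Singh loses to Ivanov; Weber loses to Zhou; Ivanov loses to Zhou; Dube loses to Zhou). The majority relation contains the cycle Zhou > Ivanov > Singh > Zhou, so there is no Condorcet winner.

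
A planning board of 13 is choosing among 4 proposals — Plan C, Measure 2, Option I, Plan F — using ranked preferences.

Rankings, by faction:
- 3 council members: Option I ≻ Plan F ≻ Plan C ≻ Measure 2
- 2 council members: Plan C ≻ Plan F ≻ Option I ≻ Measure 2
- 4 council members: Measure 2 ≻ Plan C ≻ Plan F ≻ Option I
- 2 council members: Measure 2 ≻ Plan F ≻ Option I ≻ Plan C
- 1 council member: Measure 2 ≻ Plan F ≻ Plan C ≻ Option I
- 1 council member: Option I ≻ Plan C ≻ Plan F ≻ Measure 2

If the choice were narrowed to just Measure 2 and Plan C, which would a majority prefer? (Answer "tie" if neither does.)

Ballots ranking Measure 2 above Plan C: 4 + 2 + 1 = 7.
Ballots ranking Plan C above Measure 2: 13 − 7 = 6.
Measure 2 wins the head-to-head 7–6.

Measure 2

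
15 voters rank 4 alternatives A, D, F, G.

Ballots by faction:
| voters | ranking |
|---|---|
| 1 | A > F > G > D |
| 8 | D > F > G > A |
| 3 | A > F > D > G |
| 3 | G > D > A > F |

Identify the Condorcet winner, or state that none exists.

D

Check each pair by majority over 15 ballots:
A–D: D 11–4.
A–F: F 8–7.
A–G: G 11–4.
D vs F: 11 to 4, D.
D–G: D 11–4.
F vs G: F, 12–3.
D defeats every rival head-to-head and is the Condorcet winner.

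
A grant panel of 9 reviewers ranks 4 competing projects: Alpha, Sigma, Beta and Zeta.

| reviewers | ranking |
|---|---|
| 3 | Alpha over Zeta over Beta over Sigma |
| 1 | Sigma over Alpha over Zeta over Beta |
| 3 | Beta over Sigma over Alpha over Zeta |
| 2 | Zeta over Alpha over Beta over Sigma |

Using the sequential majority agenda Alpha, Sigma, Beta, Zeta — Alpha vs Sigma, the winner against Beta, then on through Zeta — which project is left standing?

Alpha

Round 1: Alpha vs Sigma — 5–4, Alpha advances.
Round 2: Alpha vs Beta — 6–3, Alpha advances.
Round 3: Alpha vs Zeta — 7–2, Alpha advances.
Alpha survives the agenda.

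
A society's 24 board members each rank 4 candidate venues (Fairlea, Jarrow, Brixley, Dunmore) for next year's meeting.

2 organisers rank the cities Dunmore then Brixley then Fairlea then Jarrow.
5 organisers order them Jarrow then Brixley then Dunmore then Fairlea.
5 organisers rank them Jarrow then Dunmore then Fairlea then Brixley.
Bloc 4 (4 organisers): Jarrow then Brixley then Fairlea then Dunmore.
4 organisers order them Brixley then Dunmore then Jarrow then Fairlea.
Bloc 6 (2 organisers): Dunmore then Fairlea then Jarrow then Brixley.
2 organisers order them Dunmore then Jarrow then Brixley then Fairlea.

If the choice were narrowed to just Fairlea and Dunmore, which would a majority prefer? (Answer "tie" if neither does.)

Ballots ranking Fairlea above Dunmore: 4.
Ballots ranking Dunmore above Fairlea: 24 − 4 = 20.
Dunmore wins the head-to-head 20–4.

Dunmore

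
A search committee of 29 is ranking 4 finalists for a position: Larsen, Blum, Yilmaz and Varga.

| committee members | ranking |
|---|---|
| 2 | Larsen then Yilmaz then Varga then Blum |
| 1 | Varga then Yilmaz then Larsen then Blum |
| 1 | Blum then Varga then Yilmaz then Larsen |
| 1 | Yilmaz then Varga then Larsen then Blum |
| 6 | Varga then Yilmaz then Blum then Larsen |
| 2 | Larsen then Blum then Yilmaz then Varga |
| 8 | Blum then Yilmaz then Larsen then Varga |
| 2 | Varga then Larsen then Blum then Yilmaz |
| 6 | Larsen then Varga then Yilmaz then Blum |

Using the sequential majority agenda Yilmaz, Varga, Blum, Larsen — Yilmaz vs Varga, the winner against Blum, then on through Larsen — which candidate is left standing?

Round 1: Yilmaz vs Varga — 13–16, Varga advances.
Round 2: Varga vs Blum — 18–11, Varga advances.
Round 3: Varga vs Larsen — 11–18, Larsen advances.
Larsen survives the agenda.

Larsen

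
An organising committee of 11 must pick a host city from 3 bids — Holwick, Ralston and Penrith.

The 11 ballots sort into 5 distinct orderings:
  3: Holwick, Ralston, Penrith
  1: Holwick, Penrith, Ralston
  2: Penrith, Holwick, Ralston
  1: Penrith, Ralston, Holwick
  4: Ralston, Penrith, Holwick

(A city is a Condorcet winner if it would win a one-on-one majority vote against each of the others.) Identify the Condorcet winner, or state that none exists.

Pairwise majorities:
Holwick vs Ralston: Holwick, 6–5.
Holwick vs Penrith: Penrith, 7–4.
Ralston–Penrith: Ralston 7–4.
Every city loses at least once (Holwick loses to Penrith; Ralston loses to Holwick; Penrith loses to Ralston). The majority relation contains the cycle Holwick > Ralston > Penrith > Holwick, so there is no Condorcet winner.

none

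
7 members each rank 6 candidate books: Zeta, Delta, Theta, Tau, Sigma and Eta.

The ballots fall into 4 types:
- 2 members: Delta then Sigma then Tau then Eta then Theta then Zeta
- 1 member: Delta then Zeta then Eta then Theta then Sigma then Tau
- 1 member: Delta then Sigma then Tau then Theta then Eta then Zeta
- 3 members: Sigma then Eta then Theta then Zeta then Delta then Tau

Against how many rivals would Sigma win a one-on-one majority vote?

Sigma against each rival (7 members):
Sigma vs Zeta: Sigma preferred on 2+1+3 = 6 ballots; Sigma wins 6–1.
Sigma vs Delta: Delta wins 4–3.
Sigma–Theta: Sigma 6–1.
Sigma vs Tau: Sigma, 7–0.
Sigma vs Eta: 6 to 1, Sigma.
Sigma beats Zeta, Theta, Tau, Eta; loses to Delta — 4 pairwise wins.

4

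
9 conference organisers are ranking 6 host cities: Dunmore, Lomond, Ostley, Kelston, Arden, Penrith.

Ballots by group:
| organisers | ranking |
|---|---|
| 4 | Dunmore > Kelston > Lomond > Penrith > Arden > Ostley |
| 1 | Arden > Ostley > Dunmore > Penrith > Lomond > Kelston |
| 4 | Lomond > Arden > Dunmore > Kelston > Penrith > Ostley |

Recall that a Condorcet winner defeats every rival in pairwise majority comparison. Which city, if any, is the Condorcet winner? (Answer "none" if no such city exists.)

Check each pair by majority over 9 ballots:
Dunmore vs Lomond: Dunmore, 5–4.
Dunmore–Ostley: Dunmore 8–1.
Dunmore vs Kelston: Dunmore, 9–0.
Dunmore vs Arden: Arden wins 5–4.
Dunmore vs Penrith: Dunmore, 9–0.
Lomond vs Ostley: Lomond, 8–1.
Lomond vs Kelston: Lomond wins 5–4.
Lomond–Arden: Lomond 8–1.
Lomond–Penrith: Lomond 8–1.
Ostley vs Kelston: Kelston wins 8–1.
Ostley vs Arden: Arden, 9–0.
Ostley vs Penrith: Penrith wins 8–1.
Kelston vs Arden: Arden wins 5–4.
Kelston vs Penrith: Kelston wins 8–1.
Arden–Penrith: Arden 5–4.
No city is unbeaten: Dunmore loses to Arden; Lomond loses to Dunmore; Ostley loses to Dunmore; Kelston loses to Dunmore; Arden loses to Lomond; Penrith loses to Dunmore. In particular Dunmore beats Lomond beats Arden beats Dunmore is a majority cycle — no Condorcet winner exists.

none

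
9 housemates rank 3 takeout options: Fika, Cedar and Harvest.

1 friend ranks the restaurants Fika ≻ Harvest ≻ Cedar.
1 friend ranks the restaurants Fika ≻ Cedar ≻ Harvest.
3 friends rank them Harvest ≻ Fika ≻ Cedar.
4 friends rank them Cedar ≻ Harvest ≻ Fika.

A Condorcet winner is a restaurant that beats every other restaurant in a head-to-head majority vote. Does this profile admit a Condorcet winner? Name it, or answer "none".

none

Head-to-head results (9 friends):
Fika vs Cedar: 1+1+3 = 5 for Fika, 4 for Cedar — Fika by 5–4.
Fika vs Harvest: 1+1 = 2 for Fika, 7 for Harvest — Harvest by 7–2.
Cedar vs Harvest: Cedar is ranked higher on 1+4 = 5 ballots, Harvest on 4. Cedar wins 5–4.
No restaurant is unbeaten: Fika loses to Harvest; Cedar loses to Fika; Harvest loses to Cedar. In particular Fika beats Cedar beats Harvest beats Fika is a majority cycle — no Condorcet winner exists.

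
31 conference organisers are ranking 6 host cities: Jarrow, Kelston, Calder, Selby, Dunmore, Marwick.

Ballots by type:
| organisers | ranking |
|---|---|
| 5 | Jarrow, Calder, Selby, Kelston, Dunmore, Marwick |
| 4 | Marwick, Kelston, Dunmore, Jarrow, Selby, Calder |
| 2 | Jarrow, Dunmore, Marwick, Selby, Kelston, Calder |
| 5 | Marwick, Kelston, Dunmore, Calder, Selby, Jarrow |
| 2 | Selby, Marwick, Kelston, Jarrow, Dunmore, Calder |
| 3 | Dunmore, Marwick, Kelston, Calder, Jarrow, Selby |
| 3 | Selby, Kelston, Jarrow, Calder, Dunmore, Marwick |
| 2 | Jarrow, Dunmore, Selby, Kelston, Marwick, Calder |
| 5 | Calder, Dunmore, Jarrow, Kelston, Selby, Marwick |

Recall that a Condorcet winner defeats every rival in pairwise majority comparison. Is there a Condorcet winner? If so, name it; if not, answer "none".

none

Pairwise majorities:
Jarrow vs Kelston: Kelston, 17–14.
Jarrow vs Calder: Jarrow wins 18–13.
Jarrow–Selby: Jarrow 21–10.
Jarrow–Dunmore: Dunmore 17–14.
Jarrow vs Marwick: Jarrow, 17–14.
Kelston vs Calder: Kelston wins 21–10.
Kelston vs Selby: Kelston wins 17–14.
Kelston vs Dunmore: Kelston, 19–12.
Kelston vs Marwick: Marwick, 16–15.
Calder vs Selby: Calder, 18–13.
Calder vs Dunmore: Dunmore, 18–13.
Calder vs Marwick: Marwick wins 18–13.
Selby vs Dunmore: Dunmore, 21–10.
Selby vs Marwick: Selby wins 17–14.
Dunmore–Marwick: Dunmore 20–11.
No city is unbeaten: Jarrow loses to Kelston; Kelston loses to Marwick; Calder loses to Jarrow; Selby loses to Jarrow; Dunmore loses to Kelston; Marwick loses to Jarrow. In particular Jarrow beats Marwick beats Kelston beats Jarrow is a majority cycle — no Condorcet winner exists.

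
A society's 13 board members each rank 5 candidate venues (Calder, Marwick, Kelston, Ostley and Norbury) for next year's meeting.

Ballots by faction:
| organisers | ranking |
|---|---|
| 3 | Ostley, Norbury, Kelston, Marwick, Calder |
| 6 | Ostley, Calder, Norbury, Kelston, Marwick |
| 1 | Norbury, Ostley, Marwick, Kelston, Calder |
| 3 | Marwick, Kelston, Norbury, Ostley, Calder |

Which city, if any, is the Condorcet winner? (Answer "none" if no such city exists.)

Ostley

Pairwise majorities:
Calder vs Marwick: Calder preferred on 6 ballots; Marwick wins 7–6.
Calder vs Kelston: Calder is ranked higher on 6 ballots, Kelston on 7. Kelston wins 7–6.
Calder vs Ostley: 0 to 13, Ostley.
Calder vs Norbury: 6 for Calder, 7 for Norbury — Norbury by 7–6.
Marwick vs Kelston: Marwick preferred on 1+3 = 4 ballots; Kelston wins 9–4.
Marwick vs Ostley: 3 to 10, Ostley.
Marwick vs Norbury: 3 to 10, Norbury.
Kelston vs Ostley: 3 to 10, Ostley.
Kelston vs Norbury: 3 for Kelston, 10 for Norbury — Norbury by 10–3.
Ostley vs Norbury: 3+6 = 9 for Ostley, 4 for Norbury — Ostley by 9–4.
Only Ostley has no losses; Ostley is the Condorcet winner.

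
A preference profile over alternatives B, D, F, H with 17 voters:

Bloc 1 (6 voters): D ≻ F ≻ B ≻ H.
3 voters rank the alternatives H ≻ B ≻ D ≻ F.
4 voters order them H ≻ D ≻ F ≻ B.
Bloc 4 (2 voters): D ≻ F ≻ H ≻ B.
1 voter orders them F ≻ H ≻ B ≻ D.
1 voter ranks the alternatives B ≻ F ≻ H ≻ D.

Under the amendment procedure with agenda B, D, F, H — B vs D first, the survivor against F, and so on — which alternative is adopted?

Round 1: B vs D — 5–12, D advances.
Round 2: D vs F — 15–2, D advances.
Round 3: D vs H — 8–9, H advances.
The agenda winner is H.

H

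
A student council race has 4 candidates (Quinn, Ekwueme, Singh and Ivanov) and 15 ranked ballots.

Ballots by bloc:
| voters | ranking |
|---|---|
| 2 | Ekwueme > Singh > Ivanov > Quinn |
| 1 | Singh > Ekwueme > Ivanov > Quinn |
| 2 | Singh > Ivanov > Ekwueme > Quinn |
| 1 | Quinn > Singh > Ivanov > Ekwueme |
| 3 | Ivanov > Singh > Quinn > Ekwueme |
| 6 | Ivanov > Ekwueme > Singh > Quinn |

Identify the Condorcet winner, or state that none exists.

Ivanov

Head-to-head results (15 voters):
Quinn vs Ekwueme: 1+3 = 4 for Quinn, 11 for Ekwueme — Ekwueme by 11–4.
Quinn vs Singh: Quinn is ranked higher on 1 ballot, Singh on 14. Singh wins 14–1.
Quinn–Ivanov: Ivanov 14–1.
Ekwueme vs Singh: Ekwueme wins 8–7.
Ekwueme vs Ivanov: Ekwueme preferred on 2+1 = 3 ballots; Ivanov wins 12–3.
Singh vs Ivanov: 2+1+2+1 = 6 for Singh, 9 for Ivanov — Ivanov by 9–6.
Ivanov wins every pairwise contest, so Ivanov is the Condorcet winner.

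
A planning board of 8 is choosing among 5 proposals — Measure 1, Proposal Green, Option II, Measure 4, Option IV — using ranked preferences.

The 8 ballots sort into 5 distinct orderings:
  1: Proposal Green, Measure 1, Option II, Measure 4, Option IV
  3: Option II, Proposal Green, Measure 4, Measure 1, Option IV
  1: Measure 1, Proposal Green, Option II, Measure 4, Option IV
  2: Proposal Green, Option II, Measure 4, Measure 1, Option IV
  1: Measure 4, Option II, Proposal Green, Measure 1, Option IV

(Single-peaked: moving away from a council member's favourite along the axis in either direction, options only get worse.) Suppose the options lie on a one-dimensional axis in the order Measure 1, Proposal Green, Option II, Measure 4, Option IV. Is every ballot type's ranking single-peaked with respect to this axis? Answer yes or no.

Axis positions: Measure 1=1, Proposal Green=2, Option II=3, Measure 4=4, Option IV=5.
Ballot type 1 (peak Proposal Green at position 2): ranking walks positions 2-1-3-4-5, expanding outward from the peak — single-peaked.
Ballot type 2 (peak Option II at position 3): ranking walks positions 3-2-4-1-5, expanding outward from the peak — single-peaked.
Ballot type 3 (peak Measure 1 at position 1): ranking walks positions 1-2-3-4-5, expanding outward from the peak — single-peaked.
Ballot type 4 (peak Proposal Green at position 2): ranking walks positions 2-3-4-1-5, expanding outward from the peak — single-peaked.
Ballot type 5 (peak Measure 4 at position 4): ranking walks positions 4-3-2-1-5, expanding outward from the peak — single-peaked.
Every ranking is single-peaked on this axis.

yes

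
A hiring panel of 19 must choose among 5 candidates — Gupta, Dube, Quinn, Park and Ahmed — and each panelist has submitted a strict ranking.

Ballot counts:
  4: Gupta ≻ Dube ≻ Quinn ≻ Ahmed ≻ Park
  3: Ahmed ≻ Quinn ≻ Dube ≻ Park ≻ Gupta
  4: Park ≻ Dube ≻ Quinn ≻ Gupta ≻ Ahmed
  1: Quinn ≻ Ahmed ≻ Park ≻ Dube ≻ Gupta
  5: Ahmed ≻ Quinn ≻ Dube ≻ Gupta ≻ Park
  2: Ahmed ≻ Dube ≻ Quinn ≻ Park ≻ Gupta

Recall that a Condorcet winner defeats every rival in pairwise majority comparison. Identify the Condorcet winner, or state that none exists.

Ahmed

Pairwise majorities:
Gupta vs Dube: Dube, 15–4.
Gupta vs Quinn: Quinn wins 15–4.
Gupta–Park: Park 10–9.
Gupta–Ahmed: Ahmed 11–8.
Dube vs Quinn: Dube, 10–9.
Dube–Park: Dube 14–5.
Dube vs Ahmed: Ahmed, 11–8.
Quinn vs Park: Quinn, 15–4.
Quinn–Ahmed: Ahmed 10–9.
Park vs Ahmed: Ahmed, 15–4.
Only Ahmed has no losses; Ahmed is the Condorcet winner.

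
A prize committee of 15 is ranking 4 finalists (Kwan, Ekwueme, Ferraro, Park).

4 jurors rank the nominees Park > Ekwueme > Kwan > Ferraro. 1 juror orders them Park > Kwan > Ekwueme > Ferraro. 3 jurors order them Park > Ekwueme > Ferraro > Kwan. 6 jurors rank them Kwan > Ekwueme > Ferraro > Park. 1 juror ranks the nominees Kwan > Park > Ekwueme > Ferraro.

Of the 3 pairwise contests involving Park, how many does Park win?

Park against each rival (15 jurors):
Park vs Kwan: Park preferred on 4+1+3 = 8 ballots; Park wins 8–7.
Park vs Ekwueme: Park wins 9–6.
Park vs Ferraro: 4+1+3+1 = 9 for Park, 6 for Ferraro — Park by 9–6.
Park beats Kwan, Ekwueme, Ferraro — 3 pairwise wins.

3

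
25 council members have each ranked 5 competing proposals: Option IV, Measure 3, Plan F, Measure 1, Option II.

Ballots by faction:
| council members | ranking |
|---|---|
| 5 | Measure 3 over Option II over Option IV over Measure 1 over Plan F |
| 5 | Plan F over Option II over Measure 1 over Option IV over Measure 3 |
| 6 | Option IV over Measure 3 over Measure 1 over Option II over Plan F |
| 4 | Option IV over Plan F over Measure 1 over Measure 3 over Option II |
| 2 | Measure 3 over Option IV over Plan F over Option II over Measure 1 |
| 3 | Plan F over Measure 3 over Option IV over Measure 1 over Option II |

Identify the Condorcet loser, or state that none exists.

Option II

Head-to-head results (25 council members):
Option IV vs Measure 3: 15 to 10, Option IV.
Option IV vs Plan F: 17 to 8, Option IV.
Option IV–Measure 1: Option IV 20–5.
Option IV vs Option II: Option IV, 15–10.
Measure 3 vs Plan F: 13 to 12, Measure 3.
Measure 3–Measure 1: Measure 3 16–9.
Measure 3–Option II: Measure 3 20–5.
Plan F vs Measure 1: Plan F is ranked higher on 5+4+2+3 = 14 ballots, Measure 1 on 11. Plan F wins 14–11.
Plan F–Option II: Plan F 14–11.
Measure 1 vs Option II: Measure 1 preferred on 6+4+3 = 13 ballots; Measure 1 wins 13–12.
Option II loses to every other option — it is the Condorcet loser.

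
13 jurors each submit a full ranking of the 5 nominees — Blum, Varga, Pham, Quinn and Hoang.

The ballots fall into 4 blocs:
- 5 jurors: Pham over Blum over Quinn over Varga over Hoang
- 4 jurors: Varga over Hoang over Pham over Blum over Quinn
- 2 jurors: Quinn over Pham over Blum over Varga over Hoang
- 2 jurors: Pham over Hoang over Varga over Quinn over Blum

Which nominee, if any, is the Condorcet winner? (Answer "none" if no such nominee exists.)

Head-to-head results (13 jurors):
Blum vs Varga: Blum, 7–6.
Blum vs Pham: Pham, 13–0.
Blum–Quinn: Blum 9–4.
Blum vs Hoang: Blum, 7–6.
Varga vs Pham: Pham, 9–4.
Varga vs Quinn: Quinn wins 7–6.
Varga vs Hoang: Varga wins 11–2.
Pham vs Quinn: Pham, 11–2.
Pham–Hoang: Pham 9–4.
Quinn vs Hoang: Quinn, 7–6.
Only Pham has no losses; Pham is the Condorcet winner.

Pham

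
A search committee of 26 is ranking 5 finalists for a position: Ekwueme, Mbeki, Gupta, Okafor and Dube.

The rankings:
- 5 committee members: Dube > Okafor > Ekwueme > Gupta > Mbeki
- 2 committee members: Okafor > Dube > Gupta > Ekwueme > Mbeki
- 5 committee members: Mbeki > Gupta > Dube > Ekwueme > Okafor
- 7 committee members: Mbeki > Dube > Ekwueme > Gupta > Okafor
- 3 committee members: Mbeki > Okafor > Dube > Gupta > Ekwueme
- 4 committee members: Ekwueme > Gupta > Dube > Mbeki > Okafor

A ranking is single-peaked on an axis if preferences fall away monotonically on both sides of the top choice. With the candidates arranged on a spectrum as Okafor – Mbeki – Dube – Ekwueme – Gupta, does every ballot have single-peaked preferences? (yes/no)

no

Axis positions: Okafor=1, Mbeki=2, Dube=3, Ekwueme=4, Gupta=5.
Cluster 1: ranking walks positions 3-1-4-5-2; Okafor is ranked above Mbeki even though Mbeki lies between Okafor and the peak Dube on the axis — preferences dip and rise again. Not single-peaked.
Cluster 2: ranking walks positions 1-3-5-4-2; Dube is ranked above Mbeki even though Mbeki lies between Dube and the peak Okafor on the axis — preferences dip and rise again. Not single-peaked.
Cluster 3: ranking walks positions 2-5-3-4-1; Gupta is ranked above Dube even though Dube lies between Gupta and the peak Mbeki on the axis — preferences dip and rise again. Not single-peaked.
Cluster 4 (peak Mbeki at position 2): ranking walks positions 2-3-4-5-1, expanding outward from the peak — single-peaked.
Cluster 5: ranking walks positions 2-1-3-5-4; Gupta is ranked above Ekwueme even though Ekwueme lies between Gupta and the peak Mbeki on the axis — preferences dip and rise again. Not single-peaked.
Cluster 6 (peak Ekwueme at position 4): ranking walks positions 4-5-3-2-1, expanding outward from the peak — single-peaked.
Cluster 1 violates single-peakedness, so the profile is not single-peaked on this axis.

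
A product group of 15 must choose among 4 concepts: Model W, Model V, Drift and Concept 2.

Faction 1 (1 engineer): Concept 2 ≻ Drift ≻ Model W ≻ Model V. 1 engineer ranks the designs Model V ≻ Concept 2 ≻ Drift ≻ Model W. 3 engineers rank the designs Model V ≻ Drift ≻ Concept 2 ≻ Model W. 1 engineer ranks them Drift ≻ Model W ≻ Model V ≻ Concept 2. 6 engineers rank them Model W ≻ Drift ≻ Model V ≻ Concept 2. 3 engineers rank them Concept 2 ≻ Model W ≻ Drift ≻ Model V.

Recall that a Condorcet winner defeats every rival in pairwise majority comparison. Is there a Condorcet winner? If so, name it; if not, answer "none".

none

Pairwise majorities:
Model W vs Model V: Model W wins 11–4.
Model W vs Drift: Model W wins 9–6.
Model W–Concept 2: Concept 2 8–7.
Model V–Drift: Drift 11–4.
Model V–Concept 2: Model V 11–4.
Drift vs Concept 2: Drift, 10–5.
Every design loses at least once (Model W loses to Concept 2; Model V loses to Model W; Drift loses to Model W; Concept 2 loses to Model V). The majority relation contains the cycle Model W beats Model V beats Concept 2 beats Model W, so there is no Condorcet winner.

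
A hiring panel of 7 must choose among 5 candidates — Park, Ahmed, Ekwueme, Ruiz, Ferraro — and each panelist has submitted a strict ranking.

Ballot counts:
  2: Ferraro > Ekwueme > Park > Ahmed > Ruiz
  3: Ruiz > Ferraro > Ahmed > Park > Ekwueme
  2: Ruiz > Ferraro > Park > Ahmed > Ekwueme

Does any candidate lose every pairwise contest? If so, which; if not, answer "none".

Ekwueme

Pairwise majorities:
Park vs Ahmed: 2+2 = 4 for Park, 3 for Ahmed — Park by 4–3.
Park vs Ekwueme: 5 to 2, Park.
Park vs Ruiz: 2 to 5, Ruiz.
Park vs Ferraro: 0 for Park, 7 for Ferraro — Ferraro by 7–0.
Ahmed vs Ekwueme: 3+2 = 5 for Ahmed, 2 for Ekwueme — Ahmed by 5–2.
Ahmed vs Ruiz: Ruiz, 5–2.
Ahmed vs Ferraro: Ahmed preferred on 0 ballots; Ferraro wins 7–0.
Ekwueme vs Ruiz: Ekwueme is ranked higher on 2 ballots, Ruiz on 5. Ruiz wins 5–2.
Ekwueme vs Ferraro: Ekwueme is ranked higher on 0 ballots, Ferraro on 7. Ferraro wins 7–0.
Ruiz vs Ferraro: Ruiz, 5–2.
Ekwueme is beaten in every head-to-head and is the Condorcet loser.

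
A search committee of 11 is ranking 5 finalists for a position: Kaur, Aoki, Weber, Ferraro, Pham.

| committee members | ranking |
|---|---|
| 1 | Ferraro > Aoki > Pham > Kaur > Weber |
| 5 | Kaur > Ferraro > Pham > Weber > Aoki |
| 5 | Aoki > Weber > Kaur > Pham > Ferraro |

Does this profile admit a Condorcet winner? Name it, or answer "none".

Pairwise majorities:
Kaur vs Aoki: Aoki wins 6–5.
Kaur–Weber: Kaur 6–5.
Kaur vs Ferraro: Kaur, 10–1.
Kaur vs Pham: Kaur is ranked higher on 5+5 = 10 ballots, Pham on 1. Kaur wins 10–1.
Aoki–Weber: Aoki 6–5.
Aoki vs Ferraro: Ferraro, 6–5.
Aoki vs Pham: Aoki is ranked higher on 1+5 = 6 ballots, Pham on 5. Aoki wins 6–5.
Weber vs Ferraro: 5 to 6, Ferraro.
Weber vs Pham: Weber is ranked higher on 5 ballots, Pham on 6. Pham wins 6–5.
Ferraro vs Pham: Ferraro is ranked higher on 1+5 = 6 ballots, Pham on 5. Ferraro wins 6–5.
Each candidate drops at least one matchup (Kaur loses to Aoki; Aoki loses to Ferraro; Weber loses to Kaur; Ferraro loses to Kaur; Pham loses to Kaur); the cycle Kaur → Ferraro → Aoki → Kaur rules out a Condorcet winner.

none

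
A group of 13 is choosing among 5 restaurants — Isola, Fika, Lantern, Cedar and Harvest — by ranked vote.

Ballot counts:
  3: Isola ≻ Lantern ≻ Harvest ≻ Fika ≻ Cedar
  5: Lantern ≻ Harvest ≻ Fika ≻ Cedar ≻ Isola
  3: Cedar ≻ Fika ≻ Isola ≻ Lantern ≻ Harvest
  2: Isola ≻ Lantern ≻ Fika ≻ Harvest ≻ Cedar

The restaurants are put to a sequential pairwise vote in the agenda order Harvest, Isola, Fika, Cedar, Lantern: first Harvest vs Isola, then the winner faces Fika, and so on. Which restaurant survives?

Round 1: Harvest vs Isola — 5–8, Isola advances.
Round 2: Isola vs Fika — 5–8, Fika advances.
Round 3: Fika vs Cedar — 10–3, Fika advances.
Round 4: Fika vs Lantern — 3–10, Lantern advances.
Lantern survives the agenda.

Lantern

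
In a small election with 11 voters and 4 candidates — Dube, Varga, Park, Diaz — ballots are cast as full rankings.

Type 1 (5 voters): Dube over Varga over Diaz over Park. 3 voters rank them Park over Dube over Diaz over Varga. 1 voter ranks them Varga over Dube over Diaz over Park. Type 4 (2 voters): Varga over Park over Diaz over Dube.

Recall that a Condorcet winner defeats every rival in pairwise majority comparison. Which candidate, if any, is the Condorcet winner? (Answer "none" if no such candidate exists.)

Dube

Pairwise majorities:
Dube–Varga: Dube 8–3.
Dube vs Park: Dube wins 6–5.
Dube vs Diaz: 9 to 2, Dube.
Varga vs Park: Varga wins 8–3.
Varga–Diaz: Varga 8–3.
Park vs Diaz: 5 to 6, Diaz.
Dube beats each of Varga, Park, Diaz — Dube is the Condorcet winner.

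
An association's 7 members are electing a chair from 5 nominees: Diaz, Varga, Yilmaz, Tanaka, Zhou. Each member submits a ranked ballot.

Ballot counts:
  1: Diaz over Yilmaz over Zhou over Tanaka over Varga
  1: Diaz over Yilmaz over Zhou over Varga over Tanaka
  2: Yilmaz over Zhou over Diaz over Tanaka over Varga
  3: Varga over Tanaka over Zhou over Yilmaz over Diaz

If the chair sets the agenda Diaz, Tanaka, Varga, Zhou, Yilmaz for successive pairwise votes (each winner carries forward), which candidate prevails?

Yilmaz

Round 1: Diaz vs Tanaka — 4–3, Diaz advances.
Round 2: Diaz vs Varga — 4–3, Diaz advances.
Round 3: Diaz vs Zhou — 2–5, Zhou advances.
Round 4: Zhou vs Yilmaz — 3–4, Yilmaz advances.
The agenda winner is Yilmaz.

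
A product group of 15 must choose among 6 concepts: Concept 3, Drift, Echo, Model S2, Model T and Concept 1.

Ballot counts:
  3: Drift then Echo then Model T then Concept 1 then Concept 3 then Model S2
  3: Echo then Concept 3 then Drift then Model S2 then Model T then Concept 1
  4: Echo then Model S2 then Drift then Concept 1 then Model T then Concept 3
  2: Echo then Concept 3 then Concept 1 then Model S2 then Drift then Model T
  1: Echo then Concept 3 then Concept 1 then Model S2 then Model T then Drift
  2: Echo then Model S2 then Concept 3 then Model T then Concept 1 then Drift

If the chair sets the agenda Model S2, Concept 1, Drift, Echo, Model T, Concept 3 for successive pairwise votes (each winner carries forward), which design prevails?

Round 1: Model S2 vs Concept 1 — 9–6, Model S2 advances.
Round 2: Model S2 vs Drift — 9–6, Model S2 advances.
Round 3: Model S2 vs Echo — 0–15, Echo advances.
Round 4: Echo vs Model T — 15–0, Echo advances.
Round 5: Echo vs Concept 3 — 15–0, Echo advances.
Echo survives the agenda.

Echo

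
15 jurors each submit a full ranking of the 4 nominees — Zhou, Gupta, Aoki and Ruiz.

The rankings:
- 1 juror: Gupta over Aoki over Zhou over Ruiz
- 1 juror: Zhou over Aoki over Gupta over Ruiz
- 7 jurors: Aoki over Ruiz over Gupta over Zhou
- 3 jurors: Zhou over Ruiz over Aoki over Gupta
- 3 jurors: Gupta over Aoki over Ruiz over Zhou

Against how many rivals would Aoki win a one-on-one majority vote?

3

Aoki against each rival (15 jurors):
Aoki–Zhou: Aoki 11–4.
Aoki–Gupta: Aoki 11–4.
Aoki vs Ruiz: Aoki preferred on 1+1+7+3 = 12 ballots; Aoki wins 12–3.
Aoki beats Zhou, Gupta, Ruiz — 3 pairwise wins.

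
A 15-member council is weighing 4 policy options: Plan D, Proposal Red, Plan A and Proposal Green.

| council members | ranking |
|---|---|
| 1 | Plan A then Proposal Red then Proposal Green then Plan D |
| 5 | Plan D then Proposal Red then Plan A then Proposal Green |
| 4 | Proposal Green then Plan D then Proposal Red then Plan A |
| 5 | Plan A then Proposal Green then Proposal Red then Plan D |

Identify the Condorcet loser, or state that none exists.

Head-to-head results (15 council members):
Plan D vs Proposal Red: Plan D is ranked higher on 5+4 = 9 ballots, Proposal Red on 6. Plan D wins 9–6.
Plan D vs Plan A: 5+4 = 9 for Plan D, 6 for Plan A — Plan D by 9–6.
Plan D vs Proposal Green: Plan D is ranked higher on 5 ballots, Proposal Green on 10. Proposal Green wins 10–5.
Proposal Red vs Plan A: 9 to 6, Proposal Red.
Proposal Red vs Proposal Green: Proposal Red preferred on 1+5 = 6 ballots; Proposal Green wins 9–6.
Plan A vs Proposal Green: Plan A is ranked higher on 1+5+5 = 11 ballots, Proposal Green on 4. Plan A wins 11–4.
Each option has at least one pairwise win (Plan D beats Proposal Red; Proposal Red beats Plan A; Plan A beats Proposal Green; Proposal Green beats Plan D) — no Condorcet loser.

none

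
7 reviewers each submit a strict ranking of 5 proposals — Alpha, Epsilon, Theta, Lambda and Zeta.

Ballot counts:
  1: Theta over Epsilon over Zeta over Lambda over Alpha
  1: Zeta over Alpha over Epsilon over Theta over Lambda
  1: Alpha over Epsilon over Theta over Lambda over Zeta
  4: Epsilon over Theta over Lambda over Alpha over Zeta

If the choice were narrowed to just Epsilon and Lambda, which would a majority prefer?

Ballots ranking Epsilon above Lambda: 1 + 1 + 1 + 4 = 7.
Ballots ranking Lambda above Epsilon: 7 − 7 = 0.
Epsilon wins the head-to-head 7–0.

Epsilon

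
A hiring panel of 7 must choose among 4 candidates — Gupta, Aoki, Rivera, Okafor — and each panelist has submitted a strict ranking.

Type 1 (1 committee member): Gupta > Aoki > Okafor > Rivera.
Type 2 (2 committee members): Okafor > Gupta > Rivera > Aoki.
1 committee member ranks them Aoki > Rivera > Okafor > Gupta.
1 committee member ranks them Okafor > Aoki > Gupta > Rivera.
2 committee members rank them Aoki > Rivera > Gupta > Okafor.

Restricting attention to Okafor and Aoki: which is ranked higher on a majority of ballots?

Ballots ranking Okafor above Aoki: 2 + 1 = 3.
Ballots ranking Aoki above Okafor: 7 − 3 = 4.
Aoki wins the head-to-head 4–3.

Aoki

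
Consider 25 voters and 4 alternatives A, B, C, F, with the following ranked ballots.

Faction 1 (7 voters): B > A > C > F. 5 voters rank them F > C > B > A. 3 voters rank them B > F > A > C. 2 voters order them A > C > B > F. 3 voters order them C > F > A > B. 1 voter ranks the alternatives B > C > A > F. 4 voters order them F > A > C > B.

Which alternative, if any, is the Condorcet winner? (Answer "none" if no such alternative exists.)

Check each pair by majority over 25 ballots:
A vs B: A preferred on 2+3+4 = 9 ballots; B wins 16–9.
A vs C: 16 to 9, A.
A vs F: 7+2+1 = 10 for A, 15 for F — F by 15–10.
B vs C: 7+3+1 = 11 for B, 14 for C — C by 14–11.
B vs F: B preferred on 7+3+2+1 = 13 ballots; B wins 13–12.
C vs F: C is ranked higher on 7+2+3+1 = 13 ballots, F on 12. C wins 13–12.
No alternative is unbeaten: A loses to B; B loses to C; C loses to A; F loses to B. In particular A beats C beats B beats A is a majority cycle — no Condorcet winner exists.

none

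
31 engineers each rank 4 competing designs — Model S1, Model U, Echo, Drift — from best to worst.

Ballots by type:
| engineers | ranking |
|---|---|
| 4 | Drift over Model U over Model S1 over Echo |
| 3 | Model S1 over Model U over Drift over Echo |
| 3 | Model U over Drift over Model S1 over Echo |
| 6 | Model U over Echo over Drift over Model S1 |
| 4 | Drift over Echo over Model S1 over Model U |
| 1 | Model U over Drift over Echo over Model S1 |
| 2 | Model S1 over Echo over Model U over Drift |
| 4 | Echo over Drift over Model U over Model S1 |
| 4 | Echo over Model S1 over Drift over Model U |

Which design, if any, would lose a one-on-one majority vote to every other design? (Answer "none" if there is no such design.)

Model S1

Head-to-head results (31 engineers):
Model S1 vs Model U: Model S1 is ranked higher on 3+4+2+4 = 13 ballots, Model U on 18. Model U wins 18–13.
Model S1 vs Echo: Echo wins 19–12.
Model S1 vs Drift: 3+2+4 = 9 for Model S1, 22 for Drift — Drift by 22–9.
Model U–Echo: Model U 17–14.
Model U vs Drift: Model U preferred on 3+3+6+1+2 = 15 ballots; Drift wins 16–15.
Echo vs Drift: Echo is ranked higher on 6+2+4+4 = 16 ballots, Drift on 15. Echo wins 16–15.
Model S1 loses to every other design — it is the Condorcet loser.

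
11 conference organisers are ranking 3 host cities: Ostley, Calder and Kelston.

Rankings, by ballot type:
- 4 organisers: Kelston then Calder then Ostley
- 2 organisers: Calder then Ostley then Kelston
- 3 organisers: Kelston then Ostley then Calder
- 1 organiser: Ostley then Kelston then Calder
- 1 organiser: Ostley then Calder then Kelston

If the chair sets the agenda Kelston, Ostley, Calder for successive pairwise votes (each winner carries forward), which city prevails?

Round 1: Kelston vs Ostley — 7–4, Kelston advances.
Round 2: Kelston vs Calder — 8–3, Kelston advances.
Kelston survives the agenda.

Kelston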